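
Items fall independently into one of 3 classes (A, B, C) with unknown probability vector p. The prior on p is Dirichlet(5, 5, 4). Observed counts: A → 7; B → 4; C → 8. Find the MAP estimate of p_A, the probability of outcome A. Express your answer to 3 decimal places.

MAP estimate of p_A = 0.367

The posterior is Dirichlet(αᵢ + nᵢ) = Dirichlet(12, 9, 12).
For a Dirichlet(a₁,…,a_K) with all aᵢ > 1, the mode has j-th component (aⱼ − 1)/(Σaᵢ − K).
Here Σaᵢ = 33 and K = 3, so p_A = (12 − 1)/(33 − 3) = 11/30 ≈ 0.367.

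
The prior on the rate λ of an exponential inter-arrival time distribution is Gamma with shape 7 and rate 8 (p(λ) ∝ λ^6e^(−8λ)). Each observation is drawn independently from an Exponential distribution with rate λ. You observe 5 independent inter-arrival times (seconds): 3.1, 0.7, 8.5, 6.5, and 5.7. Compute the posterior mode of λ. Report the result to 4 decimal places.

λ̂_MAP = 0.3385

The Exponential(rate=λ) likelihood is ∝ λ^n e^(−λΣtᵢ). Here n = 5 and Σtᵢ = 3.1 + 0.7 + 8.5 + 6.5 + 5.7 = 24.5.
Posterior ∝ λ^6e^(−8λ) · λ^5e^(−24.5λ) = λ^11e^(−32.5λ), i.e. Gamma(12, 32.5).
Mode = (a−1)/b = 11/32.5 ≈ 0.3385.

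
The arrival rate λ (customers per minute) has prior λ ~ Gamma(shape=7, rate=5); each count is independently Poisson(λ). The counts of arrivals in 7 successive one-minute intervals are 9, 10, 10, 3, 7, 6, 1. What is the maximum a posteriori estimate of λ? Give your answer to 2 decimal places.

Σxᵢ = 9+10+10+3+7+6+1 = 46, with n = 7.
Posterior ∝ λ^6e^(−5λ) · λ^46e^(−7λ) = λ^52e^(−12λ), i.e. Gamma(shape=53, rate=12).
The mode of a Gamma(a, b) with a ≥ 1 (shape–rate) is (a−1)/b = 52/12 ≈ 4.33.

λ̂_MAP = 4.33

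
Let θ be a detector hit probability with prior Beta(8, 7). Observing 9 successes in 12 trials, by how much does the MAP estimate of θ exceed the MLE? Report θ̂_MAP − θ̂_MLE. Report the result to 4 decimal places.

MAP − MLE = -0.1100

Posterior is Beta(17, 10); MAP = (17−1)/(27−2) = 16/25 ≈ 0.64000.
MLE ignores the prior: θ̂_MLE = k/n = 9/12 ≈ 0.75000.
Difference = 16/25 − 9/12 = -11/100 ≈ -0.1100.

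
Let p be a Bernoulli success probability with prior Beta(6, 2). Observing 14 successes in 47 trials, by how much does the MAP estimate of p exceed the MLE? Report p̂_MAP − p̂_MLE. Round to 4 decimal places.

Posterior is Beta(20, 35); MAP = (20−1)/(55−2) = 19/53 ≈ 0.35849.
MLE ignores the prior: p̂_MLE = k/n = 14/47 ≈ 0.29787.
Difference = 19/53 − 14/47 = 151/2491 ≈ 0.0606.

MAP − MLE = 0.0606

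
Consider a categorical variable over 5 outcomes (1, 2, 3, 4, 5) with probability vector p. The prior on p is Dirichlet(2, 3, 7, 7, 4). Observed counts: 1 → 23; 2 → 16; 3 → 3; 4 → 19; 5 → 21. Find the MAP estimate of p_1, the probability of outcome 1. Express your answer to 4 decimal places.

MAP estimate: 0.2400

The posterior is Dirichlet(αᵢ + nᵢ) = Dirichlet(25, 19, 10, 26, 25).
For a Dirichlet(a₁,…,a_K) with all aᵢ > 1, the mode has j-th component (aⱼ − 1)/(Σaᵢ − K).
Here Σaᵢ = 105 and K = 5, so p_1 = (25 − 1)/(105 − 5) = 24/100 ≈ 0.2400.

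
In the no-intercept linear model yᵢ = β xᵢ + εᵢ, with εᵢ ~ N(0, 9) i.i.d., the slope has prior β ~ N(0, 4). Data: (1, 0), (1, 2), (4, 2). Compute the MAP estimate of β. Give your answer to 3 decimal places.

β̂_MAP = 0.494

log p(β | y) = −Σ(yᵢ − βxᵢ)²/(2·9) − β²/(2·4) + const.
Setting the derivative to zero: Σxᵢ(yᵢ − βxᵢ)/9 − β/4 = 0, so β = Σxᵢyᵢ / (Σxᵢ² + σ²/τ²).
Σxᵢyᵢ = 1·0 + 1·2 + 4·2 = 10; Σxᵢ² = 18; σ²/τ² = 2.25.
β̂_MAP = 10 / (18 + 2.25) = 10/20.25 ≈ 0.494.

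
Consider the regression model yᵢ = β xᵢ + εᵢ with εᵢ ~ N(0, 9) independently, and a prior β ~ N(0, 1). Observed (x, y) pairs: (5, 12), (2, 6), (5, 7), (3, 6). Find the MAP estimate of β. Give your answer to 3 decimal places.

β̂_MAP = 1.736

log p(β | y) = −Σ(yᵢ − βxᵢ)²/(2·9) − β²/(2·1) + const.
Setting the derivative to zero: Σxᵢ(yᵢ − βxᵢ)/9 − β/1 = 0, so β = Σxᵢyᵢ / (Σxᵢ² + σ²/τ²).
Σxᵢyᵢ = 5·12 + 2·6 + 5·7 + 3·6 = 125; Σxᵢ² = 63; σ²/τ² = 9.
β̂_MAP = 125 / (63 + 9) = 125/72 ≈ 1.736.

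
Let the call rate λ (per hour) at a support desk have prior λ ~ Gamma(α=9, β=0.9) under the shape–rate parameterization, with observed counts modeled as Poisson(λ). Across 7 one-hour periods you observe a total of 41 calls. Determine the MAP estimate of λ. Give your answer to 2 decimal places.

Σxᵢ = 41, n = 7.
Posterior ∝ λ^8e^(−0.9λ) · λ^41e^(−7λ) = λ^49e^(−7.9λ), i.e. Gamma(shape=50, rate=7.9).
The mode of a Gamma(a, b) with a ≥ 1 (shape–rate) is (a−1)/b = 49/7.9 ≈ 6.20.

λ̂_MAP = 6.20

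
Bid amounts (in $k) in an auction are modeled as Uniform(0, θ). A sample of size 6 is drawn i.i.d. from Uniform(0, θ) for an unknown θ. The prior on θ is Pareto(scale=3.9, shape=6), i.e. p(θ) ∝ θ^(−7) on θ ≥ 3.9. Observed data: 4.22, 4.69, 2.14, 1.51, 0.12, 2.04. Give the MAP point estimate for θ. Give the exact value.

The Uniform(0, θ) likelihood is θ^(−n) for θ ≥ max(xᵢ), zero otherwise. Here max(xᵢ) = 4.69.
Posterior ∝ θ^(−7) · θ^(−6) = θ^(−13) on θ ≥ max(3.9, 4.69) = 4.69.
This density is strictly decreasing in θ, so the posterior mode lies at the lower boundary of the support.

θ̂_MAP = 4.69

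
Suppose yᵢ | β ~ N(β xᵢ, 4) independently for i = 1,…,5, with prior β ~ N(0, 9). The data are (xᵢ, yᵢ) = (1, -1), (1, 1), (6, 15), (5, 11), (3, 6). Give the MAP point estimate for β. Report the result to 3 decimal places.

β̂_MAP = 2.250

log p(β | y) = −Σ(yᵢ − βxᵢ)²/(2·4) − β²/(2·9) + const.
Setting the derivative to zero: Σxᵢ(yᵢ − βxᵢ)/4 − β/9 = 0, so β = Σxᵢyᵢ / (Σxᵢ² + σ²/τ²).
Σxᵢyᵢ = 1·(-1) + 1·1 + 6·15 + 5·11 + 3·6 = 163; Σxᵢ² = 72; σ²/τ² = 4/9.
β̂_MAP = 163 / (72 + 4/9) = 163/(652/9) = 9/4 ≈ 2.250.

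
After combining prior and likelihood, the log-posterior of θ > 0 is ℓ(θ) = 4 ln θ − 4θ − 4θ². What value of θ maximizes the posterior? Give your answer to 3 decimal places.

θ̂_MAP = 0.500

ℓ'(θ) = 4/θ − 4 − 8θ. Setting this to zero and multiplying by θ: 8θ² + 4θ − 4 = 0.
θ = (−4 + √(4² + 4·8·4)) / (2·8) = (−4 + √144) / 16 = (−4 + 12)/16 = 1/2.
ℓ''(θ) = −4/θ² − 8 < 0, confirming a maximum.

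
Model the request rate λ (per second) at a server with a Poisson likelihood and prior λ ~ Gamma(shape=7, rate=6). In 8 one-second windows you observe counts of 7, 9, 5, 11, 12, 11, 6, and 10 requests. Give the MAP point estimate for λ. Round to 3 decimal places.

λ̂_MAP = 5.500

Σxᵢ = 7+9+5+11+12+11+6+10 = 71, with n = 8.
Posterior ∝ λ^6e^(−6λ) · λ^71e^(−8λ) = λ^77e^(−14λ), i.e. Gamma(shape=78, rate=14).
The mode of a Gamma(a, b) with a ≥ 1 (shape–rate) is (a−1)/b = 77/14 ≈ 5.500.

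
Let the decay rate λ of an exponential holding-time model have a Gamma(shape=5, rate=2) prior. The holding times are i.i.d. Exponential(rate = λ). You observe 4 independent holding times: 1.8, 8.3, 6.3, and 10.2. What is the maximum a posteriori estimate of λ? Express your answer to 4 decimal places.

λ̂_MAP = 0.2797

The Exponential(rate=λ) likelihood is ∝ λ^n e^(−λΣtᵢ). Here n = 4 and Σtᵢ = 1.8 + 8.3 + 6.3 + 10.2 = 26.6.
Posterior ∝ λ^4e^(−2λ) · λ^4e^(−26.6λ) = λ^8e^(−28.6λ), i.e. Gamma(9, 28.6).
Mode = (a−1)/b = 8/28.6 ≈ 0.2797.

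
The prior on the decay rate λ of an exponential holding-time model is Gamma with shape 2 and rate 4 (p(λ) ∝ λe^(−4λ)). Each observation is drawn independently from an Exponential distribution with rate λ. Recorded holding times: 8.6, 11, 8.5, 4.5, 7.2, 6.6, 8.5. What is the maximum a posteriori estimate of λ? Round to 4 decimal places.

The Exponential(rate=λ) likelihood is ∝ λ^n e^(−λΣtᵢ). Here n = 7 and Σtᵢ = 8.6 + 11 + 8.5 + 4.5 + 7.2 + 6.6 + 8.5 = 54.9.
Posterior ∝ λe^(−4λ) · λ^7e^(−54.9λ) = λ^8e^(−58.9λ), i.e. Gamma(9, 58.9).
Mode = (a−1)/b = 8/58.9 ≈ 0.1358.

λ̂_MAP = 0.1358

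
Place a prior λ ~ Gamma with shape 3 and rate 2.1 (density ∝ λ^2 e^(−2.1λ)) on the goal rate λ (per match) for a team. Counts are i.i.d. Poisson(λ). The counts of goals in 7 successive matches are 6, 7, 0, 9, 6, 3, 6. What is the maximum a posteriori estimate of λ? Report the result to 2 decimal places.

Σxᵢ = 6+7+0+9+6+3+6 = 37, with n = 7.
Posterior ∝ λ^2e^(−2.1λ) · λ^37e^(−7λ) = λ^39e^(−9.1λ), i.e. Gamma(shape=40, rate=9.1).
The mode of a Gamma(a, b) with a ≥ 1 (shape–rate) is (a−1)/b = 39/9.1 ≈ 4.29.

λ̂_MAP = 4.29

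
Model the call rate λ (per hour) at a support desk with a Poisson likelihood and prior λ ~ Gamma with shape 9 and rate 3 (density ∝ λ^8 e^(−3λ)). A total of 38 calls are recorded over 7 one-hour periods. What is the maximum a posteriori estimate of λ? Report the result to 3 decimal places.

Σxᵢ = 38, n = 7.
Posterior ∝ λ^8e^(−3λ) · λ^38e^(−7λ) = λ^46e^(−10λ), i.e. Gamma(shape=47, rate=10).
The mode of a Gamma(a, b) with a ≥ 1 (shape–rate) is (a−1)/b = 46/10 ≈ 4.600.

λ̂_MAP = 4.600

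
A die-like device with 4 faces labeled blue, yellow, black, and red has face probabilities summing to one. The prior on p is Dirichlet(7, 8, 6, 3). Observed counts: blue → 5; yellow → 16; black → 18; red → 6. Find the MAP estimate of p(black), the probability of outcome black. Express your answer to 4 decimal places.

The posterior is Dirichlet(αᵢ + nᵢ) = Dirichlet(12, 24, 24, 9).
For a Dirichlet(a₁,…,a_K) with all aᵢ > 1, the mode has j-th component (aⱼ − 1)/(Σaᵢ − K).
Here Σaᵢ = 69 and K = 4, so p(black) = (24 − 1)/(69 − 4) = 23/65 ≈ 0.3538.

MAP estimate of p(black) = 0.3538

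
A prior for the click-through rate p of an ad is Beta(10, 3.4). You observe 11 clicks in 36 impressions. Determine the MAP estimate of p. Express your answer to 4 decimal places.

Prior: Beta(10, 3.4).
Data: 11 successes in 36 trials. The binomial likelihood contributes p^11(1−p)^25, so the posterior is Beta(10+11, 3.4+25) = Beta(21, 28.4).
For Beta(a, b) with a, b > 1 the mode is (a−1)/(a+b−2) = 20/47.4 ≈ 0.4219.

p̂_MAP = 0.4219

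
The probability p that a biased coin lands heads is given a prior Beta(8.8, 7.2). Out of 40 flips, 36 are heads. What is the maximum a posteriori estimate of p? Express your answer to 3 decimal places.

p̂_MAP = 0.811

Prior: Beta(8.8, 7.2).
Data: 36 successes in 40 trials. The binomial likelihood contributes p^36(1−p)^4, so the posterior is Beta(8.8+36, 7.2+4) = Beta(44.8, 11.2).
For Beta(a, b) with a, b > 1 the mode is (a−1)/(a+b−2) = 43.8/54 ≈ 0.811.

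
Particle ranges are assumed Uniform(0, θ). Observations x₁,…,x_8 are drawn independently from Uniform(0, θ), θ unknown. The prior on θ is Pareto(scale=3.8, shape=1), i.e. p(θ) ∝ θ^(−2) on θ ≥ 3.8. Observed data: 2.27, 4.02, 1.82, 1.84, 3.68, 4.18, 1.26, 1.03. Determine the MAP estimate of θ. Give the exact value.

θ̂_MAP = 4.18

The Uniform(0, θ) likelihood is θ^(−n) for θ ≥ max(xᵢ), zero otherwise. Here max(xᵢ) = 4.18.
Posterior ∝ θ^(−2) · θ^(−8) = θ^(−10) on θ ≥ max(3.8, 4.18) = 4.18.
This density is strictly decreasing in θ, so the posterior mode lies at the lower boundary of the support.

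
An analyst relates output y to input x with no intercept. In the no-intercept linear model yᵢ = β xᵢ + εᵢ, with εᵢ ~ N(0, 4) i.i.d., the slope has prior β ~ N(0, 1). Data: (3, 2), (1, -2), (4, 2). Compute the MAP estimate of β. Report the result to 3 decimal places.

β̂_MAP = 0.400

log p(β | y) = −Σ(yᵢ − βxᵢ)²/(2·4) − β²/(2·1) + const.
Setting the derivative to zero: Σxᵢ(yᵢ − βxᵢ)/4 − β/1 = 0, so β = Σxᵢyᵢ / (Σxᵢ² + σ²/τ²).
Σxᵢyᵢ = 3·2 + 1·(-2) + 4·2 = 12; Σxᵢ² = 26; σ²/τ² = 4.
β̂_MAP = 12 / (26 + 4) = 12/30 ≈ 0.400.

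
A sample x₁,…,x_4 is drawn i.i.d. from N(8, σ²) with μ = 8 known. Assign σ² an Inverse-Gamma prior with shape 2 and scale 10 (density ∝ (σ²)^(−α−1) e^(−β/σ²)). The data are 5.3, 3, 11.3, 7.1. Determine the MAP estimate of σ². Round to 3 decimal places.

σ̂²_MAP = 6.399

Sum of squared deviations about the known mean: SS = (5.3−8)² + (3−8)² + (11.3−8)² + (7.1−8)² = 43.99.
The Normal likelihood contributes (σ²)^(−n/2) exp(−SS/(2σ²)), so the posterior is Inverse-Gamma(α + n/2, β + SS/2) = Inverse-Gamma(4, 31.995).
The mode of Inverse-Gamma(a, b) is b/(a+1) = 31.995/5 ≈ 6.399.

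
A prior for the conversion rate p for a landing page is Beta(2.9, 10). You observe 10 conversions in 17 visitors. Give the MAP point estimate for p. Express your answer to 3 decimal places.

Prior: Beta(2.9, 10).
Data: 10 successes in 17 trials. The binomial likelihood contributes p^10(1−p)^7, so the posterior is Beta(2.9+10, 10+7) = Beta(12.9, 17).
For Beta(a, b) with a, b > 1 the mode is (a−1)/(a+b−2) = 11.9/27.9 ≈ 0.427.

p̂_MAP = 0.427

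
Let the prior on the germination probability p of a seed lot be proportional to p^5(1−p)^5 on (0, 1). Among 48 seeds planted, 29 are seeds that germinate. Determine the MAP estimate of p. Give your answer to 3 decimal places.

The prior density ∝ p^5(1−p)^5 is the kernel of Beta(6, 6).
Data: 29 successes in 48 trials. The binomial likelihood contributes p^29(1−p)^19, so the posterior is Beta(6+29, 6+19) = Beta(35, 25).
For Beta(a, b) with a, b > 1 the mode is (a−1)/(a+b−2) = 34/58 ≈ 0.586.

p̂_MAP = 0.586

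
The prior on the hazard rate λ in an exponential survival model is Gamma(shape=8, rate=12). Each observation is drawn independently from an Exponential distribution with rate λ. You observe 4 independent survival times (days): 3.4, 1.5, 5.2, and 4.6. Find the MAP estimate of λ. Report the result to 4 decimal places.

The Exponential(rate=λ) likelihood is ∝ λ^n e^(−λΣtᵢ). Here n = 4 and Σtᵢ = 3.4 + 1.5 + 5.2 + 4.6 = 14.7.
Posterior ∝ λ^7e^(−12λ) · λ^4e^(−14.7λ) = λ^11e^(−26.7λ), i.e. Gamma(12, 26.7).
Mode = (a−1)/b = 11/26.7 ≈ 0.4120.

λ̂_MAP = 0.4120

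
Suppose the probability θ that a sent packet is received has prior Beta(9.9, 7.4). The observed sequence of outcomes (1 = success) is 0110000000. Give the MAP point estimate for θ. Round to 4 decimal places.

θ̂_MAP = 0.4308

Prior: Beta(9.9, 7.4).
Data: 2 successes in 10 trials (from the sequence). The binomial likelihood contributes θ^2(1−θ)^8, so the posterior is Beta(9.9+2, 7.4+8) = Beta(11.9, 15.4).
For Beta(a, b) with a, b > 1 the mode is (a−1)/(a+b−2) = 10.9/25.3 ≈ 0.4308.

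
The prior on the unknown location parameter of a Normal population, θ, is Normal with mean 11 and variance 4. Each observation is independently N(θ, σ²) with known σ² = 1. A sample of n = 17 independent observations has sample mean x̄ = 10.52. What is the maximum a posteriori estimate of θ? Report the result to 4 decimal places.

n = 17, x̄ = 10.52.
For a Normal prior and Normal likelihood with known variance, the posterior is Normal; its mode equals its mean, the precision-weighted average.
Prior precision 1/σ₀² = 1/4 = 0.25; data precision n/σ² = 17/1 = 17.
θ̂ = (0.25·11 + 17·10.52) / (0.25 + 17) = 181.59/17.25 = 6053/575 ≈ 10.5270.

θ̂_MAP = 10.5270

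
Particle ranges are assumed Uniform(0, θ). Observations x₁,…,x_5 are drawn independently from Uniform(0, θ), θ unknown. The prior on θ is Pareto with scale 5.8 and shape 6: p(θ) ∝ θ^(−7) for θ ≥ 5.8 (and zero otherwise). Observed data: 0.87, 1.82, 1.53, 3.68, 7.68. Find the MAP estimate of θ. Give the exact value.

θ̂_MAP = 7.68

The Uniform(0, θ) likelihood is θ^(−n) for θ ≥ max(xᵢ), zero otherwise. Here max(xᵢ) = 7.68.
Posterior ∝ θ^(−7) · θ^(−5) = θ^(−12) on θ ≥ max(5.8, 7.68) = 7.68.
This density is strictly decreasing in θ, so the posterior mode lies at the lower boundary of the support.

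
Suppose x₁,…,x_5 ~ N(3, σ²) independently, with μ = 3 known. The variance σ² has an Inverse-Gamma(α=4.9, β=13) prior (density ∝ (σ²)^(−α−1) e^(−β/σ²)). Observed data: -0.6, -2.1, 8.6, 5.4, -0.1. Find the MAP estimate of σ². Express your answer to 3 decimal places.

Sum of squared deviations about the known mean: SS = (-0.6−3)² + (-2.1−3)² + (8.6−3)² + (5.4−3)² + (-0.1−3)² = 85.7.
The Normal likelihood contributes (σ²)^(−n/2) exp(−SS/(2σ²)), so the posterior is Inverse-Gamma(α + n/2, β + SS/2) = Inverse-Gamma(7.4, 55.85).
The mode of Inverse-Gamma(a, b) is b/(a+1) = 55.85/8.4 ≈ 6.649.

σ̂²_MAP = 6.649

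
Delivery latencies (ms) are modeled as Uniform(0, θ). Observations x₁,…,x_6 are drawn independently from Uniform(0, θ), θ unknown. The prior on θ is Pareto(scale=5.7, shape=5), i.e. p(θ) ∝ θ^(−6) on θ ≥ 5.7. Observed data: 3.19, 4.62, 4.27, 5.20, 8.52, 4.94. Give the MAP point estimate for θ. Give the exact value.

The Uniform(0, θ) likelihood is θ^(−n) for θ ≥ max(xᵢ), zero otherwise. Here max(xᵢ) = 8.52.
Posterior ∝ θ^(−6) · θ^(−6) = θ^(−12) on θ ≥ max(5.7, 8.52) = 8.52.
This density is strictly decreasing in θ, so the posterior mode lies at the lower boundary of the support.

θ̂_MAP = 8.52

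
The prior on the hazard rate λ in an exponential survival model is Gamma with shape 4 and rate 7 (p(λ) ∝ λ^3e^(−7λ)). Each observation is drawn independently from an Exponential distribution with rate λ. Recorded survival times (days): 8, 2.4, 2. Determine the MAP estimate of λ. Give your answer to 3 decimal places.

The Exponential(rate=λ) likelihood is ∝ λ^n e^(−λΣtᵢ). Here n = 3 and Σtᵢ = 8 + 2.4 + 2 = 12.4.
Posterior ∝ λ^3e^(−7λ) · λ^3e^(−12.4λ) = λ^6e^(−19.4λ), i.e. Gamma(7, 19.4).
Mode = (a−1)/b = 6/19.4 ≈ 0.309.

λ̂_MAP = 0.309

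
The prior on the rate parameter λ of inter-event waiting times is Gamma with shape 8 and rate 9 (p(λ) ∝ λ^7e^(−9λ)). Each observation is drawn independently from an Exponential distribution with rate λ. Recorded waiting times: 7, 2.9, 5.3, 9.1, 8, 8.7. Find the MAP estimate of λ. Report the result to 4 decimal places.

The Exponential(rate=λ) likelihood is ∝ λ^n e^(−λΣtᵢ). Here n = 6 and Σtᵢ = 7 + 2.9 + 5.3 + 9.1 + 8 + 8.7 = 41.
Posterior ∝ λ^7e^(−9λ) · λ^6e^(−41λ) = λ^13e^(−50λ), i.e. Gamma(14, 50).
Mode = (a−1)/b = 13/50 ≈ 0.2600.

λ̂_MAP = 0.2600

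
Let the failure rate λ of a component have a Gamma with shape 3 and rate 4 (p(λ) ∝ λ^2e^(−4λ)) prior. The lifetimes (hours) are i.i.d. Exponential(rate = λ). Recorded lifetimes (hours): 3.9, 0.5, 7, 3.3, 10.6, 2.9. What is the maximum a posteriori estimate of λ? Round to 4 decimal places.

λ̂_MAP = 0.2484

The Exponential(rate=λ) likelihood is ∝ λ^n e^(−λΣtᵢ). Here n = 6 and Σtᵢ = 3.9 + 0.5 + 7 + 3.3 + 10.6 + 2.9 = 28.2.
Posterior ∝ λ^2e^(−4λ) · λ^6e^(−28.2λ) = λ^8e^(−32.2λ), i.e. Gamma(9, 32.2).
Mode = (a−1)/b = 8/32.2 ≈ 0.2484.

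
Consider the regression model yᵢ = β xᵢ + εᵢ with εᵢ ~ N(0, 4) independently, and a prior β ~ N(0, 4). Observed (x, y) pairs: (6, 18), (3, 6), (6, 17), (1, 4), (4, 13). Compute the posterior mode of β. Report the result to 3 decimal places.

β̂_MAP = 2.869

log p(β | y) = −Σ(yᵢ − βxᵢ)²/(2·4) − β²/(2·4) + const.
Setting the derivative to zero: Σxᵢ(yᵢ − βxᵢ)/4 − β/4 = 0, so β = Σxᵢyᵢ / (Σxᵢ² + σ²/τ²).
Σxᵢyᵢ = 6·18 + 3·6 + 6·17 + 1·4 + 4·13 = 284; Σxᵢ² = 98; σ²/τ² = 1.
β̂_MAP = 284 / (98 + 1) = 284/99 ≈ 2.869.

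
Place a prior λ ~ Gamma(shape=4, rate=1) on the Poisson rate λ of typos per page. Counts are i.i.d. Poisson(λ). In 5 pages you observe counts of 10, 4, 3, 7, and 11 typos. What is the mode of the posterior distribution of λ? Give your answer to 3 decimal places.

Σxᵢ = 10+4+3+7+11 = 35, with n = 5.
Posterior ∝ λ^3e^(−1λ) · λ^35e^(−5λ) = λ^38e^(−6λ), i.e. Gamma(shape=39, rate=6).
The mode of a Gamma(a, b) with a ≥ 1 (shape–rate) is (a−1)/b = 38/6 ≈ 6.333.

λ̂_MAP = 6.333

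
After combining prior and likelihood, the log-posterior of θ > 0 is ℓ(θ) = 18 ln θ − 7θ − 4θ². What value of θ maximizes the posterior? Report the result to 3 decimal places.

θ̂_MAP = 1.125

ℓ'(θ) = 18/θ − 7 − 8θ. Setting this to zero and multiplying by θ: 8θ² + 7θ − 18 = 0.
θ = (−7 + √(7² + 4·8·18)) / (2·8) = (−7 + √625) / 16 = (−7 + 25)/16 = 9/8.
ℓ''(θ) = −18/θ² − 8 < 0, confirming a maximum.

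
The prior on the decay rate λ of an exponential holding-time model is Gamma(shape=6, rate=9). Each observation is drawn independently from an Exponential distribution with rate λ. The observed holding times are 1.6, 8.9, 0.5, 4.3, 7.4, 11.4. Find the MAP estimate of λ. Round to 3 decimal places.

λ̂_MAP = 0.255

The Exponential(rate=λ) likelihood is ∝ λ^n e^(−λΣtᵢ). Here n = 6 and Σtᵢ = 1.6 + 8.9 + 0.5 + 4.3 + 7.4 + 11.4 = 34.1.
Posterior ∝ λ^5e^(−9λ) · λ^6e^(−34.1λ) = λ^11e^(−43.1λ), i.e. Gamma(12, 43.1).
Mode = (a−1)/b = 11/43.1 ≈ 0.255.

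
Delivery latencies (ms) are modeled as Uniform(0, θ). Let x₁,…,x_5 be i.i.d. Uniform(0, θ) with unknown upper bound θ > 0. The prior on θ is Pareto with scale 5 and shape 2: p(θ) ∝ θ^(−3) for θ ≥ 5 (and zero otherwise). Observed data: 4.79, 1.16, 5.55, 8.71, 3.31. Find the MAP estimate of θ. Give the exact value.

The Uniform(0, θ) likelihood is θ^(−n) for θ ≥ max(xᵢ), zero otherwise. Here max(xᵢ) = 8.71.
Posterior ∝ θ^(−3) · θ^(−5) = θ^(−8) on θ ≥ max(5, 8.71) = 8.71.
This density is strictly decreasing in θ, so the posterior mode lies at the lower boundary of the support.

θ̂_MAP = 8.71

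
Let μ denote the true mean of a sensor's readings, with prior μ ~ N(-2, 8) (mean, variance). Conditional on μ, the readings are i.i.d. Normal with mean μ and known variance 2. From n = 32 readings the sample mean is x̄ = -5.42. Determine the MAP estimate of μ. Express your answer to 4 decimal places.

μ̂_MAP = -5.3935

n = 32, x̄ = -5.42.
For a Normal prior and Normal likelihood with known variance, the posterior is Normal; its mode equals its mean, the precision-weighted average.
Prior precision 1/σ₀² = 1/8 = 0.125; data precision n/σ² = 32/2 = 16.
μ̂ = (0.125·(-2) + 16·(-5.42)) / (0.125 + 16) = (-86.97)/16.125 = -5798/1075 ≈ -5.3935.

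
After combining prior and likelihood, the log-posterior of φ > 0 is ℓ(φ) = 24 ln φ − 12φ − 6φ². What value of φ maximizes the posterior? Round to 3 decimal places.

φ̂_MAP = 1.000

ℓ'(φ) = 24/φ − 12 − 12φ. Setting this to zero and multiplying by φ: 12φ² + 12φ − 24 = 0.
φ = (−12 + √(12² + 4·12·24)) / (2·12) = (−12 + √1296) / 24 = (−12 + 36)/24 = 1.
ℓ''(φ) = −24/φ² − 12 < 0, confirming a maximum.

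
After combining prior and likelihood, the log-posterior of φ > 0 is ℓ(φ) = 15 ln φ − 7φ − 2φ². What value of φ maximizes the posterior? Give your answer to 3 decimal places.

φ̂_MAP = 1.250

ℓ'(φ) = 15/φ − 7 − 4φ. Setting this to zero and multiplying by φ: 4φ² + 7φ − 15 = 0.
φ = (−7 + √(7² + 4·4·15)) / (2·4) = (−7 + √289) / 8 = (−7 + 17)/8 = 5/4.
ℓ''(φ) = −15/φ² − 4 < 0, confirming a maximum.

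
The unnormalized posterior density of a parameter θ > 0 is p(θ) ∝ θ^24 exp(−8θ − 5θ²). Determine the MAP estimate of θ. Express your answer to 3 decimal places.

θ̂_MAP = 1.200

ℓ'(θ) = 24/θ − 8 − 10θ. Setting this to zero and multiplying by θ: 10θ² + 8θ − 24 = 0.
θ = (−8 + √(8² + 4·10·24)) / (2·10) = (−8 + √1024) / 20 = (−8 + 32)/20 = 6/5.
ℓ''(θ) = −24/θ² − 10 < 0, confirming a maximum.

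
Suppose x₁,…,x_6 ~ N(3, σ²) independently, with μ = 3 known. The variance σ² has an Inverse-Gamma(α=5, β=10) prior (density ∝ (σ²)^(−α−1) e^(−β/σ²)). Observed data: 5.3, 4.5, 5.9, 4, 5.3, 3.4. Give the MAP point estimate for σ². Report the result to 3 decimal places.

Sum of squared deviations about the known mean: SS = (5.3−3)² + (4.5−3)² + (5.9−3)² + (4−3)² + (5.3−3)² + (3.4−3)² = 22.4.
The Normal likelihood contributes (σ²)^(−n/2) exp(−SS/(2σ²)), so the posterior is Inverse-Gamma(α + n/2, β + SS/2) = Inverse-Gamma(8, 21.2).
The mode of Inverse-Gamma(a, b) is b/(a+1) = 21.2/9 ≈ 2.356.

σ̂²_MAP = 2.356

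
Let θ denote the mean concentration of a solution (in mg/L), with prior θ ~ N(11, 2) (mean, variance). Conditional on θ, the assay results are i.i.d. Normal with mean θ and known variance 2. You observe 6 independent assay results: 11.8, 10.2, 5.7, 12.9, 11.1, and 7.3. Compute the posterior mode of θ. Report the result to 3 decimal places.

θ̂_MAP = 10.000

n = 6; x̄ = (11.8 + 10.2 + 5.7 + 12.9 + 11.1 + 7.3)/6 = 59/6 = 59/6 ≈ 9.8333.
For a Normal prior and Normal likelihood with known variance, the posterior is Normal; its mode equals its mean, the precision-weighted average.
Prior precision 1/σ₀² = 1/2 = 0.5; data precision n/σ² = 6/2 = 3.
θ̂ = (0.5·11 + 3·(59/6)) / (0.5 + 3) = 35/3.5 = 10.000.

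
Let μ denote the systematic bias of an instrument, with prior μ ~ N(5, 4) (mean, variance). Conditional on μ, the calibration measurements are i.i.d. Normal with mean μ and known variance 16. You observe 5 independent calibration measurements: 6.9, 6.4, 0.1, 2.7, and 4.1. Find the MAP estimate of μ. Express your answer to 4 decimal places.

n = 5; x̄ = (6.9 + 6.4 + 0.1 + 2.7 + 4.1)/5 = 20.2/5 = 4.04.
For a Normal prior and Normal likelihood with known variance, the posterior is Normal; its mode equals its mean, the precision-weighted average.
Prior precision 1/σ₀² = 1/4 = 0.25; data precision n/σ² = 5/16 = 0.3125.
μ̂ = (0.25·5 + 0.3125·4.04) / (0.25 + 0.3125) = 2.5125/0.5625 = 67/15 ≈ 4.4667.

μ̂_MAP = 4.4667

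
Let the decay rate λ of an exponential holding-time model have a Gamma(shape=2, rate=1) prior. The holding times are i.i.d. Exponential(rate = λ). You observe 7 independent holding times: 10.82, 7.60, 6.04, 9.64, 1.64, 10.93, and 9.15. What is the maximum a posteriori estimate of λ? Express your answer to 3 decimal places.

λ̂_MAP = 0.141

The Exponential(rate=λ) likelihood is ∝ λ^n e^(−λΣtᵢ). Here n = 7 and Σtᵢ = 10.82 + 7.60 + 6.04 + 9.64 + 1.64 + 10.93 + 9.15 = 55.82.
Posterior ∝ λe^(−1λ) · λ^7e^(−55.82λ) = λ^8e^(−56.82λ), i.e. Gamma(9, 56.82).
Mode = (a−1)/b = 8/56.82 ≈ 0.141.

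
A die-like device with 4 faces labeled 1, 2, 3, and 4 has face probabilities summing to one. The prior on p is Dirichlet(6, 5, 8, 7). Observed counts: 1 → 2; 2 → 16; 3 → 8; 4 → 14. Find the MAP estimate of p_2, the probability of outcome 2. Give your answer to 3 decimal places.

The posterior is Dirichlet(αᵢ + nᵢ) = Dirichlet(8, 21, 16, 21).
For a Dirichlet(a₁,…,a_K) with all aᵢ > 1, the mode has j-th component (aⱼ − 1)/(Σaᵢ − K).
Here Σaᵢ = 66 and K = 4, so p_2 = (21 − 1)/(66 − 4) = 20/62 ≈ 0.323.

MAP estimate: 0.323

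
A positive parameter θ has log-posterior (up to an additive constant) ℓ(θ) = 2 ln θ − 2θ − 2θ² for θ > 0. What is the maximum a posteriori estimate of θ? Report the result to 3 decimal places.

θ̂_MAP = 0.500

ℓ'(θ) = 2/θ − 2 − 4θ. Setting this to zero and multiplying by θ: 4θ² + 2θ − 2 = 0.
θ = (−2 + √(2² + 4·4·2)) / (2·4) = (−2 + √36) / 8 = (−2 + 6)/8 = 1/2.
ℓ''(θ) = −2/θ² − 4 < 0, confirming a maximum.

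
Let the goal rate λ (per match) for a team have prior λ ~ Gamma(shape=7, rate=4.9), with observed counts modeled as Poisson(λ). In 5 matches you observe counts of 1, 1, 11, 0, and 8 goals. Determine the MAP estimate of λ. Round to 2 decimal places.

Σxᵢ = 1+1+11+0+8 = 21, with n = 5.
Posterior ∝ λ^6e^(−4.9λ) · λ^21e^(−5λ) = λ^27e^(−9.9λ), i.e. Gamma(shape=28, rate=9.9).
The mode of a Gamma(a, b) with a ≥ 1 (shape–rate) is (a−1)/b = 27/9.9 ≈ 2.73.

λ̂_MAP = 2.73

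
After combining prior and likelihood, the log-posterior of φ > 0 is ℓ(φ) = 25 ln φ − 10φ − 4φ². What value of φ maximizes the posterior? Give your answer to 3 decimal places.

φ̂_MAP = 1.250

ℓ'(φ) = 25/φ − 10 − 8φ. Setting this to zero and multiplying by φ: 8φ² + 10φ − 25 = 0.
φ = (−10 + √(10² + 4·8·25)) / (2·8) = (−10 + √900) / 16 = (−10 + 30)/16 = 5/4.
ℓ''(φ) = −25/φ² − 8 < 0, confirming a maximum.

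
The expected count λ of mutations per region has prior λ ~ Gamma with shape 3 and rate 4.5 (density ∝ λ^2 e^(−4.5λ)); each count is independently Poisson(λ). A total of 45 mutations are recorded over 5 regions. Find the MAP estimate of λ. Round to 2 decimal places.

λ̂_MAP = 4.95

Σxᵢ = 45, n = 5.
Posterior ∝ λ^2e^(−4.5λ) · λ^45e^(−5λ) = λ^47e^(−9.5λ), i.e. Gamma(shape=48, rate=9.5).
The mode of a Gamma(a, b) with a ≥ 1 (shape–rate) is (a−1)/b = 47/9.5 ≈ 4.95.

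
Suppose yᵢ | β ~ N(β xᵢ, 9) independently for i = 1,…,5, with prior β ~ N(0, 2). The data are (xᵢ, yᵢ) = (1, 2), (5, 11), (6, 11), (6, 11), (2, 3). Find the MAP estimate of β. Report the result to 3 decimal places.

log p(β | y) = −Σ(yᵢ − βxᵢ)²/(2·9) − β²/(2·2) + const.
Setting the derivative to zero: Σxᵢ(yᵢ − βxᵢ)/9 − β/2 = 0, so β = Σxᵢyᵢ / (Σxᵢ² + σ²/τ²).
Σxᵢyᵢ = 1·2 + 5·11 + 6·11 + 6·11 + 2·3 = 195; Σxᵢ² = 102; σ²/τ² = 4.5.
β̂_MAP = 195 / (102 + 4.5) = 195/106.5 ≈ 1.831.

β̂_MAP = 1.831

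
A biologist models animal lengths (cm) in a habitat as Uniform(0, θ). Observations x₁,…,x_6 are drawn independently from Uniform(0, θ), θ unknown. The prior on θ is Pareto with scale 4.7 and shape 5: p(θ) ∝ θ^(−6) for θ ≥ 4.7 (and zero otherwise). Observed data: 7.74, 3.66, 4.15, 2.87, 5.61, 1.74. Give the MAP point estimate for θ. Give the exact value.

The Uniform(0, θ) likelihood is θ^(−n) for θ ≥ max(xᵢ), zero otherwise. Here max(xᵢ) = 7.74.
Posterior ∝ θ^(−6) · θ^(−6) = θ^(−12) on θ ≥ max(4.7, 7.74) = 7.74.
This density is strictly decreasing in θ, so the posterior mode lies at the lower boundary of the support.

θ̂_MAP = 7.74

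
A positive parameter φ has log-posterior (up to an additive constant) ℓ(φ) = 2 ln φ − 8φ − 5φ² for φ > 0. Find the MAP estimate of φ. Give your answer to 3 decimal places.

φ̂_MAP = 0.200

ℓ'(φ) = 2/φ − 8 − 10φ. Setting this to zero and multiplying by φ: 10φ² + 8φ − 2 = 0.
φ = (−8 + √(8² + 4·10·2)) / (2·10) = (−8 + √144) / 20 = (−8 + 12)/20 = 1/5.
ℓ''(φ) = −2/φ² − 10 < 0, confirming a maximum.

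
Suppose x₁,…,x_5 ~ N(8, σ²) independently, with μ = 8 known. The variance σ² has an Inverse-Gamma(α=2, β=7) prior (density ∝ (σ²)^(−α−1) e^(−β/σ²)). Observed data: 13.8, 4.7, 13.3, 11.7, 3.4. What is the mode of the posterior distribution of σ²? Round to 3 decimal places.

σ̂²_MAP = 11.043

Sum of squared deviations about the known mean: SS = (13.8−8)² + (4.7−8)² + (13.3−8)² + (11.7−8)² + (3.4−8)² = 107.47.
The Normal likelihood contributes (σ²)^(−n/2) exp(−SS/(2σ²)), so the posterior is Inverse-Gamma(α + n/2, β + SS/2) = Inverse-Gamma(4.5, 60.735).
The mode of Inverse-Gamma(a, b) is b/(a+1) = 60.735/5.5 ≈ 11.043.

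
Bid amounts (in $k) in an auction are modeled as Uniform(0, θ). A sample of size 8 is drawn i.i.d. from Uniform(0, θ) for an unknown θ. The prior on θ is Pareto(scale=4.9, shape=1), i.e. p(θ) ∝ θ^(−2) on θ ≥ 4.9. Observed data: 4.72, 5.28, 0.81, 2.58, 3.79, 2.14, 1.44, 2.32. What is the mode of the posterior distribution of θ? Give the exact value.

θ̂_MAP = 5.28

The Uniform(0, θ) likelihood is θ^(−n) for θ ≥ max(xᵢ), zero otherwise. Here max(xᵢ) = 5.28.
Posterior ∝ θ^(−2) · θ^(−8) = θ^(−10) on θ ≥ max(4.9, 5.28) = 5.28.
This density is strictly decreasing in θ, so the posterior mode lies at the lower boundary of the support.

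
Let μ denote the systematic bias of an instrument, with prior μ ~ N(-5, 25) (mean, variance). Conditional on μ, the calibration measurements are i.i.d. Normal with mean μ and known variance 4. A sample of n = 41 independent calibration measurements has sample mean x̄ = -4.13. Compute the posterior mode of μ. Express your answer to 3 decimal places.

n = 41, x̄ = -4.13.
For a Normal prior and Normal likelihood with known variance, the posterior is Normal; its mode equals its mean, the precision-weighted average.
Prior precision 1/σ₀² = 1/25 = 0.04; data precision n/σ² = 41/4 = 10.25.
μ̂ = (0.04·(-5) + 10.25·(-4.13)) / (0.04 + 10.25) = (-42.5325)/10.29 = -5671/1372 ≈ -4.133.

μ̂_MAP = -4.133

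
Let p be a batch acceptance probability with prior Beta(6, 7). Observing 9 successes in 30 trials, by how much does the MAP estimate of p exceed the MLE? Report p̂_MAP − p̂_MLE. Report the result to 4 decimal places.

Posterior is Beta(15, 28); MAP = (15−1)/(43−2) = 14/41 ≈ 0.34146.
MLE ignores the prior: p̂_MLE = k/n = 9/30 ≈ 0.30000.
Difference = 14/41 − 9/30 = 17/410 ≈ 0.0415.

MAP − MLE = 0.0415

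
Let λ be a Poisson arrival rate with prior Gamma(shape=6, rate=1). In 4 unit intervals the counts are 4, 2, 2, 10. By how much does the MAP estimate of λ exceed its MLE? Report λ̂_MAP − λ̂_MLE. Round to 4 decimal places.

MAP − MLE = 0.1000

Σxᵢ = 18. Posterior is Gamma(24, 5); MAP = (24−1)/5 = 23/5 ≈ 4.60000.
MLE = x̄ = 18/4 ≈ 4.50000.
Difference = 23/5 − 18/4 = 1/10 ≈ 0.1000.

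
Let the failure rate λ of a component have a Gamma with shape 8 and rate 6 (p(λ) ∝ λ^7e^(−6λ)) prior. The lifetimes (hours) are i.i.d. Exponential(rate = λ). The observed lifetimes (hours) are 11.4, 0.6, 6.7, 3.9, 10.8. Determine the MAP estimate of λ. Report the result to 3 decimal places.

λ̂_MAP = 0.305

The Exponential(rate=λ) likelihood is ∝ λ^n e^(−λΣtᵢ). Here n = 5 and Σtᵢ = 11.4 + 0.6 + 6.7 + 3.9 + 10.8 = 33.4.
Posterior ∝ λ^7e^(−6λ) · λ^5e^(−33.4λ) = λ^12e^(−39.4λ), i.e. Gamma(13, 39.4).
Mode = (a−1)/b = 12/39.4 ≈ 0.305.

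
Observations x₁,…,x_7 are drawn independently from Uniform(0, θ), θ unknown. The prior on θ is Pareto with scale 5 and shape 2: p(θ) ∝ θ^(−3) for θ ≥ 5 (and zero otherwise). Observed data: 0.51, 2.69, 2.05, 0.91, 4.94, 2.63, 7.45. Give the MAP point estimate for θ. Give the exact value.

The Uniform(0, θ) likelihood is θ^(−n) for θ ≥ max(xᵢ), zero otherwise. Here max(xᵢ) = 7.45.
Posterior ∝ θ^(−3) · θ^(−7) = θ^(−10) on θ ≥ max(5, 7.45) = 7.45.
This density is strictly decreasing in θ, so the posterior mode lies at the lower boundary of the support.

θ̂_MAP = 7.45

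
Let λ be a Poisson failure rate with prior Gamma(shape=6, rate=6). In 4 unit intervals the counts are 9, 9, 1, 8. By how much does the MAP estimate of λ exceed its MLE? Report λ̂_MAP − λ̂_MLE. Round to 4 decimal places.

Σxᵢ = 27. Posterior is Gamma(33, 10); MAP = (33−1)/10 = 32/10 ≈ 3.20000.
MLE = x̄ = 27/4 ≈ 6.75000.
Difference = 32/10 − 27/4 = -71/20 ≈ -3.5500.

MAP − MLE = -3.5500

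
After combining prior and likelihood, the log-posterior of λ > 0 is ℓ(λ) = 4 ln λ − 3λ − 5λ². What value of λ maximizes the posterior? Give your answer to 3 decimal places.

ℓ'(λ) = 4/λ − 3 − 10λ. Setting this to zero and multiplying by λ: 10λ² + 3λ − 4 = 0.
λ = (−3 + √(3² + 4·10·4)) / (2·10) = (−3 + √169) / 20 = (−3 + 13)/20 = 1/2.
ℓ''(λ) = −4/λ² − 10 < 0, confirming a maximum.

λ̂_MAP = 0.500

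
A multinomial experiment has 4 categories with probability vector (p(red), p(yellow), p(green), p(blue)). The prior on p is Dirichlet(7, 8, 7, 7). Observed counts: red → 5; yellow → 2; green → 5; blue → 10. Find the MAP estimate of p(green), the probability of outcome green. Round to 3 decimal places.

MAP estimate of p(green) = 0.234

The posterior is Dirichlet(αᵢ + nᵢ) = Dirichlet(12, 10, 12, 17).
For a Dirichlet(a₁,…,a_K) with all aᵢ > 1, the mode has j-th component (aⱼ − 1)/(Σaᵢ − K).
Here Σaᵢ = 51 and K = 4, so p(green) = (12 − 1)/(51 − 4) = 11/47 ≈ 0.234.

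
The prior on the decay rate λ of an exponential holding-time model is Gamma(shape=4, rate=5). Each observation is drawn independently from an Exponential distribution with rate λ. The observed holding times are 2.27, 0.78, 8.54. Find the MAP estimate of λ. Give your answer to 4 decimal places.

λ̂_MAP = 0.3617

The Exponential(rate=λ) likelihood is ∝ λ^n e^(−λΣtᵢ). Here n = 3 and Σtᵢ = 2.27 + 0.78 + 8.54 = 11.59.
Posterior ∝ λ^3e^(−5λ) · λ^3e^(−11.59λ) = λ^6e^(−16.59λ), i.e. Gamma(7, 16.59).
Mode = (a−1)/b = 6/16.59 ≈ 0.3617.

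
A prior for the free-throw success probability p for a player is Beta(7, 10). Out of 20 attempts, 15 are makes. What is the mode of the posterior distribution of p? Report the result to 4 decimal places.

Prior: Beta(7, 10).
Data: 15 successes in 20 trials. The binomial likelihood contributes p^15(1−p)^5, so the posterior is Beta(7+15, 10+5) = Beta(22, 15).
For Beta(a, b) with a, b > 1 the mode is (a−1)/(a+b−2) = 21/35 ≈ 0.6000.

p̂_MAP = 0.6000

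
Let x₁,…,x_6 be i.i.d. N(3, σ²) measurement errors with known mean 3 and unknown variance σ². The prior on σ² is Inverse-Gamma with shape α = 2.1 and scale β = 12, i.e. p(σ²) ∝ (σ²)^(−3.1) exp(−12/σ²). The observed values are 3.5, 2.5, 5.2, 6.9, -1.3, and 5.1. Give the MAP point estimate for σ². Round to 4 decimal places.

Sum of squared deviations about the known mean: SS = (3.5−3)² + (2.5−3)² + (5.2−3)² + (6.9−3)² + (-1.3−3)² + (5.1−3)² = 43.45.
The Normal likelihood contributes (σ²)^(−n/2) exp(−SS/(2σ²)), so the posterior is Inverse-Gamma(α + n/2, β + SS/2) = Inverse-Gamma(5.1, 33.725).
The mode of Inverse-Gamma(a, b) is b/(a+1) = 33.725/6.1 ≈ 5.5287.

σ̂²_MAP = 5.5287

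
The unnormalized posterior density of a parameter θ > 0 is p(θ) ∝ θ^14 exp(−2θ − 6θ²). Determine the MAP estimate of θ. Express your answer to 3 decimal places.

θ̂_MAP = 1.000

ℓ'(θ) = 14/θ − 2 − 12θ. Setting this to zero and multiplying by θ: 12θ² + 2θ − 14 = 0.
θ = (−2 + √(2² + 4·12·14)) / (2·12) = (−2 + √676) / 24 = (−2 + 26)/24 = 1.
ℓ''(θ) = −14/θ² − 12 < 0, confirming a maximum.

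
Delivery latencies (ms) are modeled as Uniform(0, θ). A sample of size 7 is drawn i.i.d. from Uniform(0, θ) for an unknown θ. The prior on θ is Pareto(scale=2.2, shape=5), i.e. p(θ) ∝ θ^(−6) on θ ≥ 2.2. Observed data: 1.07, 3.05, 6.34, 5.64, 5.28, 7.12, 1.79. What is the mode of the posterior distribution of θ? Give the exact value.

θ̂_MAP = 7.12

The Uniform(0, θ) likelihood is θ^(−n) for θ ≥ max(xᵢ), zero otherwise. Here max(xᵢ) = 7.12.
Posterior ∝ θ^(−6) · θ^(−7) = θ^(−13) on θ ≥ max(2.2, 7.12) = 7.12.
This density is strictly decreasing in θ, so the posterior mode lies at the lower boundary of the support.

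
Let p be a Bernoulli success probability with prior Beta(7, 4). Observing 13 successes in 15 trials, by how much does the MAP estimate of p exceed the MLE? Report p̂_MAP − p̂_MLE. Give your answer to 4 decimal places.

MAP − MLE = -0.0750

Posterior is Beta(20, 6); MAP = (20−1)/(26−2) = 19/24 ≈ 0.79167.
MLE ignores the prior: p̂_MLE = k/n = 13/15 ≈ 0.86667.
Difference = 19/24 − 13/15 = -3/40 ≈ -0.0750.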